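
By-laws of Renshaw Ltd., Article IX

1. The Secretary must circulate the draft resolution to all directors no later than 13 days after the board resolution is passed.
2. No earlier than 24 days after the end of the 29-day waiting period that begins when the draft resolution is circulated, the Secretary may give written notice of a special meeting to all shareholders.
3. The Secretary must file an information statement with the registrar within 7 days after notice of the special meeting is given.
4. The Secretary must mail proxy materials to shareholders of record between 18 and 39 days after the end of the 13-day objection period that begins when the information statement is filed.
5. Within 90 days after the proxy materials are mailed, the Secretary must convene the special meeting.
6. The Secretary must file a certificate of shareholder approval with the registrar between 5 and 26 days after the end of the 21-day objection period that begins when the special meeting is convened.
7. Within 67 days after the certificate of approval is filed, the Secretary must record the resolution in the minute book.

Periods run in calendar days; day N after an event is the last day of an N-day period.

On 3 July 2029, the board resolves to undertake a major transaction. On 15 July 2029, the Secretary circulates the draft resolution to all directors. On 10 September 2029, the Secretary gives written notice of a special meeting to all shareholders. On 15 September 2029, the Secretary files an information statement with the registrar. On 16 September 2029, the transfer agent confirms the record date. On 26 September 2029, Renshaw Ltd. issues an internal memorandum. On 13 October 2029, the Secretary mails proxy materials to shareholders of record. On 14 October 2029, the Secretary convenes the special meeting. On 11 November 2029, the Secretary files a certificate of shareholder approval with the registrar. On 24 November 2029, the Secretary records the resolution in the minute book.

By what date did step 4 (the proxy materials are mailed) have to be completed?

The information statement is filed on 15 September 2029; the 13-day objection period therefore ends 28 September 2029, and step 4 runs from that date. The window is 18–39 days after 28 September 2029; it closes on 6 November 2029.

6 November 2029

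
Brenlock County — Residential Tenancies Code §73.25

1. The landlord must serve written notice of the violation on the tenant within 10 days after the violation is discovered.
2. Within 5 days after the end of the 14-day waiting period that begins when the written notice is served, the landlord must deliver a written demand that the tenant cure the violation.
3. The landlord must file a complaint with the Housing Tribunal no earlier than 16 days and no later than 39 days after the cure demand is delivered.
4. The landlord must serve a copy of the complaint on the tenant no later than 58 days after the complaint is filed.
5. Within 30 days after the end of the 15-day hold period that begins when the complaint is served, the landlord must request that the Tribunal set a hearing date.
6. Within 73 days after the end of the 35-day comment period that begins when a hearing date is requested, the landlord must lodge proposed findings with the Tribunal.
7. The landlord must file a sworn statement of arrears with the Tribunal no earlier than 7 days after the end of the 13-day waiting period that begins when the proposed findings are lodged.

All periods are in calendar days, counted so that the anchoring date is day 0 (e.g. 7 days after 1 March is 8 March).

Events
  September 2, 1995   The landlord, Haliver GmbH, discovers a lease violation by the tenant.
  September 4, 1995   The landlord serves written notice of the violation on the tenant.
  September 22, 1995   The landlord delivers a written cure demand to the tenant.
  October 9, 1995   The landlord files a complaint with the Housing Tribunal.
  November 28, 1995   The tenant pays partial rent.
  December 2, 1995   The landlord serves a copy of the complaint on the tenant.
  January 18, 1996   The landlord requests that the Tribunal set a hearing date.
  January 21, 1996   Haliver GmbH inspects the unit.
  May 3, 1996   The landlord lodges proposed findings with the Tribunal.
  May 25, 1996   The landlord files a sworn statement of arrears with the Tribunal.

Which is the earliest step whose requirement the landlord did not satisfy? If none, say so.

Step 5

Step 1 — counting 10 days from September 2, 1995 (when the violation is discovered) gives a deadline of September 12, 1995; done September 4, 1995 — timely.
Step 2 — counting 5 days from September 18, 1995 (end of the 14-day waiting period, which began when the written notice is served on September 4, 1995) gives a deadline of September 23, 1995; done September 22, 1995 — timely.
Step 3 — 16 and 39 days from September 22, 1995 (when the cure demand is delivered) are October 8, 1995 and October 31, 1995 respectively; October 9, 1995 falls inside that range.
Step 4 — counting 58 days from October 9, 1995 (when the complaint is filed) gives a deadline of December 6, 1995; completed December 2, 1995, before the deadline.
Step 5 — counting 30 days from December 17, 1995 (end of the 15-day hold period, which began when the complaint is served on December 2, 1995) gives a deadline of January 16, 1996; not done until January 18, 1996, 2 days after the deadline.
The analysis stops there.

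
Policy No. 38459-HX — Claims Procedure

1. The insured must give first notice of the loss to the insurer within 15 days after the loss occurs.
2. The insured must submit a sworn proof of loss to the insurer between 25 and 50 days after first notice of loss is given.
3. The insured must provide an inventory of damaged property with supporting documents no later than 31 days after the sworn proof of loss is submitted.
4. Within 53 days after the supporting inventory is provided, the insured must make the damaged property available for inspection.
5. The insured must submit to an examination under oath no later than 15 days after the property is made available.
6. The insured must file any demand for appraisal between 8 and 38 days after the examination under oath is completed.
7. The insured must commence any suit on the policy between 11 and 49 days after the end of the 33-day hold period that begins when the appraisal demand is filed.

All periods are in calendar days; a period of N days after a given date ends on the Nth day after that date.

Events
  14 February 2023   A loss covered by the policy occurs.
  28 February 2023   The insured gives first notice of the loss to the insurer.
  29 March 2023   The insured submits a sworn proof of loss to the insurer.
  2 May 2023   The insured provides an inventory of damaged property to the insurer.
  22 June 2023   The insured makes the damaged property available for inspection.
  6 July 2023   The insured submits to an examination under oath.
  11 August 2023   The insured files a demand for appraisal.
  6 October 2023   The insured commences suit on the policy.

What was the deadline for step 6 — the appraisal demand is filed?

13 August 2023

Step 6 runs from 6 July 2023, when the examination under oath is completed. The window is 8–38 days after 6 July 2023; it closes on 13 August 2023.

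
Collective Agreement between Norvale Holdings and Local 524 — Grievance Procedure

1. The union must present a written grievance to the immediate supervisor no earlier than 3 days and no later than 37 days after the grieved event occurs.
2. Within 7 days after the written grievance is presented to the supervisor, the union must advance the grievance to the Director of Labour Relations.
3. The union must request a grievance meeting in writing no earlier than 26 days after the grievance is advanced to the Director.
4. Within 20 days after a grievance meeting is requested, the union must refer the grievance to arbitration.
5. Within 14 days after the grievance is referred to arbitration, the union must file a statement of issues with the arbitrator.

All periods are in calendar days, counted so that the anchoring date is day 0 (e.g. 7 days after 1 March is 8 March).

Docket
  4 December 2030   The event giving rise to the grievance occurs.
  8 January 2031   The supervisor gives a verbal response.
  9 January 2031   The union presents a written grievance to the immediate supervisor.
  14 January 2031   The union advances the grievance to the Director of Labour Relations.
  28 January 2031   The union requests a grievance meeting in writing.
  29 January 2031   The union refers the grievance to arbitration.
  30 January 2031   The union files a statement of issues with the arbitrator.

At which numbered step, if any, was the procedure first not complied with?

Step 1 — 3 and 37 days from 4 December 2030 (when the grieved event occurs) are 7 December 2030 and 10 January 2031 respectively; done 9 January 2031 — within the window.
Step 2 — counting 7 days from 9 January 2031 (when the written grievance is presented to the supervisor) gives a deadline of 16 January 2031; completed 14 January 2031, before the deadline.
Step 3 — must wait 26 days from 14 January 2031 (when the grievance is advanced to the Director), so not before 9 February 2031; done 28 January 2031 — 12 days too early.
That is the first point of non-compliance.

Step 3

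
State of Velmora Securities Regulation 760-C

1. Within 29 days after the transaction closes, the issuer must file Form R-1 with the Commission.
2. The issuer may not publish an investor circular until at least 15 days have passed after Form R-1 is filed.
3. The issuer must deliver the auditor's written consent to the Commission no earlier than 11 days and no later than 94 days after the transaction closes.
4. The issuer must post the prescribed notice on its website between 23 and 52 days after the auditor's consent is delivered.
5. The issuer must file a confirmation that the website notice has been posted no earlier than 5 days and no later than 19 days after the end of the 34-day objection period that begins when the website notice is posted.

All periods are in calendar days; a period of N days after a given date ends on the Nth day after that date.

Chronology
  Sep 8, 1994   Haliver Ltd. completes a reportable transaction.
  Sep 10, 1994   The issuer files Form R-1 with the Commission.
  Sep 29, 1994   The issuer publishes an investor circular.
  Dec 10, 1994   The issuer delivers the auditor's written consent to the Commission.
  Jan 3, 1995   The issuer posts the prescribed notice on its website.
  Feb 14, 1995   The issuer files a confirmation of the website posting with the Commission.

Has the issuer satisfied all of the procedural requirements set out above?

Step 1 — counting 29 days from Sep 8, 1994 (when the transaction closes) gives a deadline of Oct 7, 1994; done Sep 10, 1994 — timely.
Step 2 — must wait 15 days from Sep 10, 1994 (when Form R-1 is filed), so not before Sep 25, 1994; done Sep 29, 1994 — permitted.
Step 3 — 11 and 94 days from Sep 8, 1994 (when the transaction closes) are Sep 19, 1994 and Dec 11, 1994 respectively; done Dec 10, 1994, which is between those dates.
Step 4 — 23 and 52 days from Dec 10, 1994 (when the auditor's consent is delivered) are Jan 2, 1995 and Jan 31, 1995 respectively; Jan 3, 1995 falls inside that range.
Step 5 — 5 and 19 days from Feb 6, 1995 (end of the 34-day objection period, which began when the website notice is posted on Jan 3, 1995) are Feb 11, 1995 and Feb 25, 1995 respectively; done Feb 14, 1995, which is between those dates.

Yes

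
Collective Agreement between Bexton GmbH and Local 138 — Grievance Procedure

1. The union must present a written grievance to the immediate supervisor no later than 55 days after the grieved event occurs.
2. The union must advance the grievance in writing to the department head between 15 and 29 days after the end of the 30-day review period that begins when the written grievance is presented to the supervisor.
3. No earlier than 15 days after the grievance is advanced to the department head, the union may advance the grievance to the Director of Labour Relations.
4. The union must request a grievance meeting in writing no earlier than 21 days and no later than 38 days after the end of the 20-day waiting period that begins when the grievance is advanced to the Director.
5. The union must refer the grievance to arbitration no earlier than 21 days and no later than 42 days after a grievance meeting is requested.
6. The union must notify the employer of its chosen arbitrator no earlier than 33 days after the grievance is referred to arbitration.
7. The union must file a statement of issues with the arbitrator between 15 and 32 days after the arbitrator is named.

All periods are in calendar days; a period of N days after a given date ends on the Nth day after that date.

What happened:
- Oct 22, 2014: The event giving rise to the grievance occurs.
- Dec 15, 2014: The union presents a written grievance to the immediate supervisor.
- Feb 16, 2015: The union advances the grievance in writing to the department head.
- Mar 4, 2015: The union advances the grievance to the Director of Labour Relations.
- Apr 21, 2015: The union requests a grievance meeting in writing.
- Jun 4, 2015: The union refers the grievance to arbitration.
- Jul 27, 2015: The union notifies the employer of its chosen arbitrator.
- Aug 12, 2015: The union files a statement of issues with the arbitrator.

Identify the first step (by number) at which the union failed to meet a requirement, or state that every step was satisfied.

Step 1: 55 days after Oct 22, 2014 (when the grieved event occurs) is Dec 16, 2014; done Dec 15, 2014 — timely.
Step 2: the window is 15–29 days after Jan 14, 2015 (end of the 30-day review period, which began when the written grievance is presented to the supervisor on Dec 15, 2014), so Jan 29, 2015 through Feb 12, 2015; Feb 16, 2015 is 4 days past the end of the window.

Step 2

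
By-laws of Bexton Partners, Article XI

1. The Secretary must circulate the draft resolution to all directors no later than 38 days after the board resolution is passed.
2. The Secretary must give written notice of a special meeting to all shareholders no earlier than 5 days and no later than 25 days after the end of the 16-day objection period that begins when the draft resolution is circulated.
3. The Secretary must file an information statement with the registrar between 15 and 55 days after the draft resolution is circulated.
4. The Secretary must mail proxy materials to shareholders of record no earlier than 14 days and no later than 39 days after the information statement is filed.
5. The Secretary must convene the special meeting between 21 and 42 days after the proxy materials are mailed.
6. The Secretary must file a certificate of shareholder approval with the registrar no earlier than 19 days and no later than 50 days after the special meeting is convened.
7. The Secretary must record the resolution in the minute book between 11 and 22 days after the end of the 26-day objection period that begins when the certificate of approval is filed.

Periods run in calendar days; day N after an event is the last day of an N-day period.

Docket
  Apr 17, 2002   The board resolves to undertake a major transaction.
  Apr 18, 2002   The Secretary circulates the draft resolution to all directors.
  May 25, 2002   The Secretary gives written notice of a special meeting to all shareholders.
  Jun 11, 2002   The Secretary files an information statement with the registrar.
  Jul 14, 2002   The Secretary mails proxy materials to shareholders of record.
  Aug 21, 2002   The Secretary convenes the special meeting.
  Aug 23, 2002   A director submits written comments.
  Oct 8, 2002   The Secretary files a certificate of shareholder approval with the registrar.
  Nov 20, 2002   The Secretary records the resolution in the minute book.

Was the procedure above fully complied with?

Yes

(1) due by Apr 17, 2002 + 38 days = May 25, 2002; done Apr 18, 2002 — timely.
(2) the permitted window runs from May 4, 2002 + 5 = May 9, 2002 to May 4, 2002 + 25 = May 29, 2002; done May 25, 2002, which is between those dates.
(3) the permitted window runs from Apr 18, 2002 + 15 = May 3, 2002 to Apr 18, 2002 + 55 = Jun 12, 2002; Jun 11, 2002 falls inside that range.
(4) the permitted window runs from Jun 11, 2002 + 14 = Jun 25, 2002 to Jun 11, 2002 + 39 = Jul 20, 2002; done Jul 14, 2002, which is between those dates.
(5) the permitted window runs from Jul 14, 2002 + 21 = Aug 4, 2002 to Jul 14, 2002 + 42 = Aug 25, 2002; done Aug 21, 2002 — within the window.
(6) the permitted window runs from Aug 21, 2002 + 19 = Sep 9, 2002 to Aug 21, 2002 + 50 = Oct 10, 2002; Oct 8, 2002 falls inside that range.
(7) the permitted window runs from Nov 3, 2002 + 11 = Nov 14, 2002 to Nov 3, 2002 + 22 = Nov 25, 2002; done Nov 20, 2002 — within the window.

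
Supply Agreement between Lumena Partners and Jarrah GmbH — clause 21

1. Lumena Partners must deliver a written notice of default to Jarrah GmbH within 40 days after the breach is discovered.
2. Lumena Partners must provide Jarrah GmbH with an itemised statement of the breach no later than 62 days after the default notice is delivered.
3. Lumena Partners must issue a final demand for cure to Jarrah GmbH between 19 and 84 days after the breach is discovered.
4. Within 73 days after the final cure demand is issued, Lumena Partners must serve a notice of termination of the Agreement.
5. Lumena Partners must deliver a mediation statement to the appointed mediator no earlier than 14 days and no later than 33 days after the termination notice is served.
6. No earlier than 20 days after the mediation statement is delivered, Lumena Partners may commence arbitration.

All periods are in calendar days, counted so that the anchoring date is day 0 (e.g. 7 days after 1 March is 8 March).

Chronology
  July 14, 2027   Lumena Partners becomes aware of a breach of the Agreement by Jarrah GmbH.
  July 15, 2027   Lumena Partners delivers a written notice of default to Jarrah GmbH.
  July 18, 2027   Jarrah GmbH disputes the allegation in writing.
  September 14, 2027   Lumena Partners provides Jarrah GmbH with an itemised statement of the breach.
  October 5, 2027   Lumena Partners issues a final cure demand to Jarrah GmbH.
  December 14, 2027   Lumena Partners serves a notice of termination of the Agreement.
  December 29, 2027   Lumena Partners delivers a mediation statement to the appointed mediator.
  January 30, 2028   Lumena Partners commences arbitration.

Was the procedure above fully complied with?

Yes

Step 1 — counting 40 days from July 14, 2027 (when the breach is discovered) gives a deadline of August 23, 2027; done July 15, 2027 — timely.
Step 2 — counting 62 days from July 15, 2027 (when the default notice is delivered) gives a deadline of September 15, 2027; done September 14, 2027 — timely.
Step 3 — 19 and 84 days from July 14, 2027 (when the breach is discovered) are August 2, 2027 and October 6, 2027 respectively; done October 5, 2027 — within the window.
Step 4 — counting 73 days from October 5, 2027 (when the final cure demand is issued) gives a deadline of December 17, 2027; done December 14, 2027 — timely.
Step 5 — 14 and 33 days from December 14, 2027 (when the termination notice is served) are December 28, 2027 and January 16, 2028 respectively; done December 29, 2027, which is between those dates.
Step 6 — must wait 20 days from December 29, 2027 (when the mediation statement is delivered), so not before January 18, 2028; done January 30, 2028 — permitted.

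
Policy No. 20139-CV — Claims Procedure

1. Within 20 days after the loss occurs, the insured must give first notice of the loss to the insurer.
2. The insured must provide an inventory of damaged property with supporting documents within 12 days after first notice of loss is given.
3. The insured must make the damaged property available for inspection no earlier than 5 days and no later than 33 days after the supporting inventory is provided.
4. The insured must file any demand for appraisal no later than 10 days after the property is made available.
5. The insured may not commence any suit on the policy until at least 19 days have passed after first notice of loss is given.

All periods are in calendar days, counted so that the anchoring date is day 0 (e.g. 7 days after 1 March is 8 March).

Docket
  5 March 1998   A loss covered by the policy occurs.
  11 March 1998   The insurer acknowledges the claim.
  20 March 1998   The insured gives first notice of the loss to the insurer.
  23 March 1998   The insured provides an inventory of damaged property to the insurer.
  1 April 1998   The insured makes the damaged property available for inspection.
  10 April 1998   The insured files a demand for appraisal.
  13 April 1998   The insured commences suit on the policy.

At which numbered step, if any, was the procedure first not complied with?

(1) due by 5 March 1998 + 20 days = 25 March 1998; completed 20 March 1998, before the deadline.
(2) due by 20 March 1998 + 12 days = 1 April 1998; done 23 March 1998 — timely.
(3) the permitted window runs from 23 March 1998 + 5 = 28 March 1998 to 23 March 1998 + 33 = 25 April 1998; done 1 April 1998 — within the window.
(4) due by 1 April 1998 + 10 days = 11 April 1998; completed 10 April 1998, before the deadline.
(5) permitted from 20 March 1998 + 19 days = 8 April 1998 onward; done 13 April 1998, after the minimum wait.

None — every step was satisfied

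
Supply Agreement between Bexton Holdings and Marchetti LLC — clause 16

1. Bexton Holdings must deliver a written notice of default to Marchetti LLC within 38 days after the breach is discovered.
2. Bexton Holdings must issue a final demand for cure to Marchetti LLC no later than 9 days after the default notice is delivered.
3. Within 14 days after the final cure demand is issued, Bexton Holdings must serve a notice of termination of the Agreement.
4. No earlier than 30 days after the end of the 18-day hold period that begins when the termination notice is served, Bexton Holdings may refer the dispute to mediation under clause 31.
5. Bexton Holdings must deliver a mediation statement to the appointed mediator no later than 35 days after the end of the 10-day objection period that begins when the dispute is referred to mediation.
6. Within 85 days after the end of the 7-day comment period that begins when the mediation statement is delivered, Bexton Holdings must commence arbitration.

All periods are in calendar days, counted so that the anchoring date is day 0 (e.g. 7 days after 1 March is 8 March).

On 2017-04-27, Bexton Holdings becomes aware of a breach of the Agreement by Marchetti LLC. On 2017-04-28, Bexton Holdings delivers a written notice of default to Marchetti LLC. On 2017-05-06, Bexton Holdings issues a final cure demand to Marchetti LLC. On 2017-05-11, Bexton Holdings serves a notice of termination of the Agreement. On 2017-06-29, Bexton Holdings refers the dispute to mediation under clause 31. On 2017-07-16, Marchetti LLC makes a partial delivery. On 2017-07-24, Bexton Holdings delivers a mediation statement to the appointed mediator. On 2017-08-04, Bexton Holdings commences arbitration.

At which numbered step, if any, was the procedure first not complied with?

None — every step was satisfied

Step 1 — counting 38 days from 2017-04-27 (when the breach is discovered) gives a deadline of 2017-06-04; completed 2017-04-28, before the deadline.
Step 2 — counting 9 days from 2017-04-28 (when the default notice is delivered) gives a deadline of 2017-05-07; 2017-05-06 is within that limit.
Step 3 — counting 14 days from 2017-05-06 (when the final cure demand is issued) gives a deadline of 2017-05-20; 2017-05-11 is within that limit.
Step 4 — must wait 30 days from 2017-05-29 (end of the 18-day hold period, which began when the termination notice is served on 2017-05-11), so not before 2017-06-28; done 2017-06-29, after the minimum wait.
Step 5 — counting 35 days from 2017-07-09 (end of the 10-day objection period, which began when the dispute is referred to mediation on 2017-06-29) gives a deadline of 2017-08-13; done 2017-07-24 — timely.
Step 6 — counting 85 days from 2017-07-31 (end of the 7-day comment period, which began when the mediation statement is delivered on 2017-07-24) gives a deadline of 2017-10-24; done 2017-08-04 — timely.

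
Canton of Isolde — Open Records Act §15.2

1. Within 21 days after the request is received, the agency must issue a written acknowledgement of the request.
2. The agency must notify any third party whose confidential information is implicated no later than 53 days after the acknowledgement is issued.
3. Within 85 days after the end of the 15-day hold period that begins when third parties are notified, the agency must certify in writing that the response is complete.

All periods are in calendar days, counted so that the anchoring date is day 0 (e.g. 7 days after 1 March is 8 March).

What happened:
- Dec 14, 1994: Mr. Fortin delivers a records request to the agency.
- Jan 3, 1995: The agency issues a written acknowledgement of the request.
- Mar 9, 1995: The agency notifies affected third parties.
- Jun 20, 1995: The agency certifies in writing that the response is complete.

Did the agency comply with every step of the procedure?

No

(1) due by Dec 14, 1994 + 21 days = Jan 4, 1995; Jan 3, 1995 is within that limit.
(2) due by Jan 3, 1995 + 53 days = Feb 25, 1995; done Mar 9, 1995 — 12 days late.
The analysis stops there.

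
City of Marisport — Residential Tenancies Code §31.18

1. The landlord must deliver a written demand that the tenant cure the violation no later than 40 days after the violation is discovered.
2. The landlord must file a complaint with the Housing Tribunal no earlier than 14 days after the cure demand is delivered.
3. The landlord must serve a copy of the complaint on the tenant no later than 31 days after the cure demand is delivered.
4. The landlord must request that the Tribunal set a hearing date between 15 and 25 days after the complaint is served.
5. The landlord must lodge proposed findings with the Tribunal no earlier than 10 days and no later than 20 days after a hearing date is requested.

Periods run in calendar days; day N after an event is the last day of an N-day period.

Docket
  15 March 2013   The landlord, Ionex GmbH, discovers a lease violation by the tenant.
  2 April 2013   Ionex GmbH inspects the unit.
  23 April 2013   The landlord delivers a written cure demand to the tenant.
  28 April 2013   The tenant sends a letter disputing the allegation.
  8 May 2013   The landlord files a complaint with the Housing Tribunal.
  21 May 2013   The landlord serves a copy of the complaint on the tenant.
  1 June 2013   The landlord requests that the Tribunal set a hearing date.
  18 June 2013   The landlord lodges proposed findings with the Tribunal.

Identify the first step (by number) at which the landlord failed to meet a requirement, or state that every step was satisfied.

Step 4

Step 1: 40 days after 15 March 2013 (when the violation is discovered) is 24 April 2013; completed 23 April 2013, before the deadline.
Step 2: the earliest permitted date is 14 days after 23 April 2013 (when the cure demand is delivered), i.e. 7 May 2013; done 8 May 2013, after the minimum wait.
Step 3: 31 days after 23 April 2013 (when the cure demand is delivered) is 24 May 2013; 21 May 2013 is within that limit.
Step 4: the window is 15–25 days after 21 May 2013 (when the complaint is served), so 5 June 2013 through 15 June 2013; 1 June 2013 is 4 days too early.
Later steps need not be reached.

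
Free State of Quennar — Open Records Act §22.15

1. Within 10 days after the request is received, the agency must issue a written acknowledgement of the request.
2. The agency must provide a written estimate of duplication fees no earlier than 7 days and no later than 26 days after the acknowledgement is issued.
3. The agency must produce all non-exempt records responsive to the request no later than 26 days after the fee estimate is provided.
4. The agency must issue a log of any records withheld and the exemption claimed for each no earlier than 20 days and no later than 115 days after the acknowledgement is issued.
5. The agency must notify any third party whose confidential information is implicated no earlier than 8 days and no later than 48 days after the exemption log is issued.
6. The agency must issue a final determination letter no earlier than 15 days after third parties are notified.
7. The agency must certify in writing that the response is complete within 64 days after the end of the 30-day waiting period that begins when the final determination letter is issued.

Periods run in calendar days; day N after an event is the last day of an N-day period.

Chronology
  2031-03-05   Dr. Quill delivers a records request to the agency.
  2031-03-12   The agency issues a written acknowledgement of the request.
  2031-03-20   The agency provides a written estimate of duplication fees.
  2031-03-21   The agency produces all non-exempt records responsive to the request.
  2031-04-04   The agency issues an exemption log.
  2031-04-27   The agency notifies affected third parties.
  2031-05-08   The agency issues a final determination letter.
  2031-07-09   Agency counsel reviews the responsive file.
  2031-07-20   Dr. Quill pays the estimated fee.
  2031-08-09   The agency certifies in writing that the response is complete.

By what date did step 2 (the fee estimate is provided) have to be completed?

Step 2 runs from 2031-03-12, when the acknowledgement is issued. The window is 7–26 days after 2031-03-12; it closes on 2031-04-07.

2031-04-07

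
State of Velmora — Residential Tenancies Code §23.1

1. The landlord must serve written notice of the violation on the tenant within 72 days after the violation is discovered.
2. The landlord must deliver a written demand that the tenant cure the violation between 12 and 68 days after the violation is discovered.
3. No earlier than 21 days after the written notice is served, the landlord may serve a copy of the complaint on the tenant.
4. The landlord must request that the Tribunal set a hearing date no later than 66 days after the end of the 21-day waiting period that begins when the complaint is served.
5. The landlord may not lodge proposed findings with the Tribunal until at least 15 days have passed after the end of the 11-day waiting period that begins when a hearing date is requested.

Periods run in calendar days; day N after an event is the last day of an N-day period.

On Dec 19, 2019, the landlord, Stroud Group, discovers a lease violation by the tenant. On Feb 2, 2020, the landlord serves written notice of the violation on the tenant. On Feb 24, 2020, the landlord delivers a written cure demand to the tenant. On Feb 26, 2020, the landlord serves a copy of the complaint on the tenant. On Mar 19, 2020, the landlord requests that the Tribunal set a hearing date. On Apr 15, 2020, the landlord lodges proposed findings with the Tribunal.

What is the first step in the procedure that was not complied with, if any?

(1) due by Dec 19, 2019 + 72 days = Feb 29, 2020; completed Feb 2, 2020, before the deadline.
(2) the permitted window runs from Dec 19, 2019 + 12 = Dec 31, 2019 to Dec 19, 2019 + 68 = Feb 25, 2020; done Feb 24, 2020, which is between those dates.
(3) permitted from Feb 2, 2020 + 21 days = Feb 23, 2020 onward; Feb 26, 2020 is on or after that date.
(4) due by Mar 18, 2020 + 66 days = May 23, 2020; done Mar 19, 2020 — timely.
(5) permitted from Mar 30, 2020 + 15 days = Apr 14, 2020 onward; done Apr 15, 2020 — permitted.

None — every step was satisfied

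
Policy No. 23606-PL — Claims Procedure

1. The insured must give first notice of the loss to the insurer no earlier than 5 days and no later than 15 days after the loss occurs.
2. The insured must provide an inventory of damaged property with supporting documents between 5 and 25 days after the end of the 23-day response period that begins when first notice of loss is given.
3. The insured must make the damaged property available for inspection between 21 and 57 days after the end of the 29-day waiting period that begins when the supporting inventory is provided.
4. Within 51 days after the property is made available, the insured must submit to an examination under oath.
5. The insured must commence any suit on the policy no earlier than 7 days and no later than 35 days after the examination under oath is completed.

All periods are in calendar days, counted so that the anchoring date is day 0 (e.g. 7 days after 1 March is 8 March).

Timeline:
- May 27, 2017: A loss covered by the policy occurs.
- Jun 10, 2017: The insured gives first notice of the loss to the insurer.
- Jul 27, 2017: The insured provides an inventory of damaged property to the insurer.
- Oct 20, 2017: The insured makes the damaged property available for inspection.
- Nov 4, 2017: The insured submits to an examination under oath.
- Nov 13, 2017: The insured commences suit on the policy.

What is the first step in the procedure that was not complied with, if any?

None — every step was satisfied

Step 1: the window is 5–15 days after May 27, 2017 (when the loss occurs), so Jun 1, 2017 through Jun 11, 2017; done Jun 10, 2017, which is between those dates.
Step 2: the window is 5–25 days after Jul 3, 2017 (end of the 23-day response period, which began when first notice of loss is given on Jun 10, 2017), so Jul 8, 2017 through Jul 28, 2017; done Jul 27, 2017 — within the window.
Step 3: the window is 21–57 days after Aug 25, 2017 (end of the 29-day waiting period, which began when the supporting inventory is provided on Jul 27, 2017), so Sep 15, 2017 through Oct 21, 2017; done Oct 20, 2017, which is between those dates.
Step 4: 51 days after Oct 20, 2017 (when the property is made available) is Dec 10, 2017; Nov 4, 2017 is within that limit.
Step 5: the window is 7–35 days after Nov 4, 2017 (when the examination under oath is completed), so Nov 11, 2017 through Dec 9, 2017; done Nov 13, 2017, which is between those dates.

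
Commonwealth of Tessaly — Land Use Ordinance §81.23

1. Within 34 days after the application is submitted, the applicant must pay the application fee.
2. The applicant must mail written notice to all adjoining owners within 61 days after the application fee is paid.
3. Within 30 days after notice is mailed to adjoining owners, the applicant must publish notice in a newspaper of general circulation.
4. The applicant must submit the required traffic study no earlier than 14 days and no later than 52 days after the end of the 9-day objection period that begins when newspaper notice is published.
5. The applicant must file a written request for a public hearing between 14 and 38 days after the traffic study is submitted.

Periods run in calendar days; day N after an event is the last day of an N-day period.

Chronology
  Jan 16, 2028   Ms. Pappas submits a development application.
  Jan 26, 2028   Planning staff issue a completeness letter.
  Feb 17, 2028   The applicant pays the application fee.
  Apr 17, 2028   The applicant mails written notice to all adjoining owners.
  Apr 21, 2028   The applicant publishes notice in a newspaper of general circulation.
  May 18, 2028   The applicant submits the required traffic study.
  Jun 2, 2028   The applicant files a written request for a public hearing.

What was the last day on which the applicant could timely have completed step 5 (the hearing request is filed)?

Jun 25, 2028

Step 5 runs from May 18, 2028, when the traffic study is submitted. The window is 14–38 days after May 18, 2028; it closes on Jun 25, 2028.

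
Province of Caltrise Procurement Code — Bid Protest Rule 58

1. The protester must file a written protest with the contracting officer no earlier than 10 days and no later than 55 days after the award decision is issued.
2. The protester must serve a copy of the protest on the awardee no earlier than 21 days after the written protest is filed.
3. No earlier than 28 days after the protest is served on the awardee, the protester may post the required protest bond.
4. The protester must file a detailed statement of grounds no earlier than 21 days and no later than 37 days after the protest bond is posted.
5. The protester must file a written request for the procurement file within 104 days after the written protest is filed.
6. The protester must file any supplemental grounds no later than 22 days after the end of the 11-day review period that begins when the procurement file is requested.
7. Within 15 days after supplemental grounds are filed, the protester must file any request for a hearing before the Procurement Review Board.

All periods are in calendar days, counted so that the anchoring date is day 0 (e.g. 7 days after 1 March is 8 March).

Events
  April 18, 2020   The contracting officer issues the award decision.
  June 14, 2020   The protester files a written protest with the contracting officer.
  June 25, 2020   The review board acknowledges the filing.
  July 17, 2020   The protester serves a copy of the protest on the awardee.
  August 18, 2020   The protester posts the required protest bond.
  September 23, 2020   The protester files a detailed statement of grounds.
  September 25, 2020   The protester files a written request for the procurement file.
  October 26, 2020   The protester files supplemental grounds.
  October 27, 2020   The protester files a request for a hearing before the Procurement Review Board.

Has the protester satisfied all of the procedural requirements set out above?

No

Step 1 — 10 and 55 days from April 18, 2020 (when the award decision is issued) are April 28, 2020 and June 12, 2020 respectively; done June 14, 2020 — 2 days after the window closed.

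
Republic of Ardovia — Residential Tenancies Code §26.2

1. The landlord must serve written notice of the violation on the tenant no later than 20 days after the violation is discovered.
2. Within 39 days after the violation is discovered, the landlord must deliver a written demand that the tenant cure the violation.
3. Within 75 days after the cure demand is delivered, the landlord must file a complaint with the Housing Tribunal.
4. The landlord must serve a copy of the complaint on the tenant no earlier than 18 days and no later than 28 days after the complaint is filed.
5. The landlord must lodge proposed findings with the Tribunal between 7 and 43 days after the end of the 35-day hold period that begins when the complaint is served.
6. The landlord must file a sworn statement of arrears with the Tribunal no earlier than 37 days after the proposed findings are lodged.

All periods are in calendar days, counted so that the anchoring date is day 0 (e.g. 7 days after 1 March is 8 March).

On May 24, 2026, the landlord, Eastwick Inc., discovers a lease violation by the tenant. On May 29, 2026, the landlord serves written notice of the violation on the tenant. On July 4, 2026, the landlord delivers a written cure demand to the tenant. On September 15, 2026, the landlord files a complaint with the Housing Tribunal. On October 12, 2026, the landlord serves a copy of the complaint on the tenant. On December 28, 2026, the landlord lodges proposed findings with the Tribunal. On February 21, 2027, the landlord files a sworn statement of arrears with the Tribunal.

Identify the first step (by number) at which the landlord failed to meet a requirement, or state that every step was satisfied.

Step 2

Step 1: 20 days after May 24, 2026 (when the violation is discovered) is June 13, 2026; done May 29, 2026 — timely.
Step 2: 39 days after May 24, 2026 (when the violation is discovered) is July 2, 2026; July 4, 2026 misses that deadline by 2 days.
That is the first point of non-compliance.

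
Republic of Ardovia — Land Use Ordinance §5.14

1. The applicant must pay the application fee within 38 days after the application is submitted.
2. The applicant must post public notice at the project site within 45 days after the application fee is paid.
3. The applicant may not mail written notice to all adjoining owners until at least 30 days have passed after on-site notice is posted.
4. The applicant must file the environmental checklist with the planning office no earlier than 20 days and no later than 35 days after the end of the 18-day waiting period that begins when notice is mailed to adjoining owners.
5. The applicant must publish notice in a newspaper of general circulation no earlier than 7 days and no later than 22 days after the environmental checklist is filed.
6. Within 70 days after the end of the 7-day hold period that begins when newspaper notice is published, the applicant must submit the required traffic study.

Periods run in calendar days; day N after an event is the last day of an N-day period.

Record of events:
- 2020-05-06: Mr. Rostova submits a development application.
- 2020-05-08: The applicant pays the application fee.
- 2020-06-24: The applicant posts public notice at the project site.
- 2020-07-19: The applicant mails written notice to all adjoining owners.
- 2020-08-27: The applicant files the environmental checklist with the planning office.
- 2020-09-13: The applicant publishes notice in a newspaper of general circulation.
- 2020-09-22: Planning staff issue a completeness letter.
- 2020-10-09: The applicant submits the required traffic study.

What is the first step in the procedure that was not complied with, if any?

Step 1: 38 days after 2020-05-06 (when the application is submitted) is 2020-06-13; done 2020-05-08 — timely.
Step 2: 45 days after 2020-05-08 (when the application fee is paid) is 2020-06-22; not done until 2020-06-24, 2 days after the deadline.
That is the first point of non-compliance.

Step 2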